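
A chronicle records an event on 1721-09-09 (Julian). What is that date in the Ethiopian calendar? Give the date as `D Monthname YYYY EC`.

12 Meskerem 1714 EC

Both dates share Julian Day Number 2349905; in the Ethiopian calendar that is 12 Meskerem 1714 EC.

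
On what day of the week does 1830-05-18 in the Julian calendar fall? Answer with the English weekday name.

In the Gregorian calendar this is 30 May 1830 (JDN 2389603).
Since JDN mod 7 = 6 (0 = Monday), the day is Sunday.

Sunday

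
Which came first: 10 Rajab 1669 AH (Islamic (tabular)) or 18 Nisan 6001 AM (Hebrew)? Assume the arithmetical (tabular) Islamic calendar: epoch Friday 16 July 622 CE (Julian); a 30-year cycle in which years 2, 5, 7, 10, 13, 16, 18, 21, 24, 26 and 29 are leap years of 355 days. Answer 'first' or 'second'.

second

Converting both to JDN: 2539710 vs 2539658; the smaller is the second.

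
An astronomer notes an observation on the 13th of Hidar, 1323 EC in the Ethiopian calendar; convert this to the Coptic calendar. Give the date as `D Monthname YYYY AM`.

The source date corresponds to 17 November 1330 in the proleptic Gregorian calendar (JDN 2207153).
That day falls on 13 Hathor 1047 AM in the Coptic calendar.

13 Hathor 1047 AM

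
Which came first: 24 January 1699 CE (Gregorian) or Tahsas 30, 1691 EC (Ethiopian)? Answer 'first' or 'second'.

second

The two dates have Julian Day Numbers 2341631 and 2341612 respectively.
Since 2341612 < 2341631, the second date comes first.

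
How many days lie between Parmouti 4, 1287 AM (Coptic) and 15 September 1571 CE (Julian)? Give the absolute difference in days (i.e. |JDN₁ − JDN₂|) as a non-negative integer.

169

First date → JDN 2294954; second date → JDN 2295123.
The interval is |2294954 − 2295123| = 169 days.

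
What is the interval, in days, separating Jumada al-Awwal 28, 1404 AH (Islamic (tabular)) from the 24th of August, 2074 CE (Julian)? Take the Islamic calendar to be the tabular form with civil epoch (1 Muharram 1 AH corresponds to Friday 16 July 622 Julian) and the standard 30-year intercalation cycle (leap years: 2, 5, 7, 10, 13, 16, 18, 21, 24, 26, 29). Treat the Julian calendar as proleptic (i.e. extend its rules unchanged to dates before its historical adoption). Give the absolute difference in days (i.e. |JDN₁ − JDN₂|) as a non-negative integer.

33061

First date → JDN 2445761; second date → JDN 2478822.
The interval is |2445761 − 2478822| = 33061 days.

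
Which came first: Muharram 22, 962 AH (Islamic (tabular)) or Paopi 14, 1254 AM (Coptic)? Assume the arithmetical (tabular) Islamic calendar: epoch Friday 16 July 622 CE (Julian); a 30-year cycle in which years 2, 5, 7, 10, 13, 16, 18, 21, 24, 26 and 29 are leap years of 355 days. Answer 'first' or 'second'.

second

The two dates have Julian Day Numbers 2289007 and 2282731 respectively.
Since 2282731 < 2289007, the second date comes first.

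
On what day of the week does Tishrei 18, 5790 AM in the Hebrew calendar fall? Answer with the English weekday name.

This is JDN 2462407 (27 September 2029 Gregorian).
Since JDN mod 7 = 3 (0 = Monday), the day is Thursday.

Thursday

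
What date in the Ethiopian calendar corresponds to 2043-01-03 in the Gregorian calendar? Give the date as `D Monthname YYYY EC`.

Julian Day Number of the source date = 2467253.
Converting JDN 2467253 to the Ethiopian calendar gives 25 Tahsas 2035 EC.

25 Tahsas 2035 EC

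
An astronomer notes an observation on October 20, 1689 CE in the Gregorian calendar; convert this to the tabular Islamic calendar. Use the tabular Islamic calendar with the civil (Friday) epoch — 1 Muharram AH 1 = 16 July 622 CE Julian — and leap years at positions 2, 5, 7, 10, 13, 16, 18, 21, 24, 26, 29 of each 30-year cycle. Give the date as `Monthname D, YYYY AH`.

Muharram 6, 1101 AH

Julian Day Number of the source date = 2338248.
Converting JDN 2338248 to the tabular Islamic calendar gives 6 Muharram 1101 AH.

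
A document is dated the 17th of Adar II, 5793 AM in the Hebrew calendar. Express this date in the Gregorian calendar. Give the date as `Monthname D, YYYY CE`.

Julian Day Number of the source date = 2463675.
Converting JDN 2463675 to the Gregorian calendar gives 18 March 2033 CE.

March 18, 2033 CE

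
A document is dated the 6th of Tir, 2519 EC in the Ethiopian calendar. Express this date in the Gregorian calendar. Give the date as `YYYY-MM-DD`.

2527-01-18

Both dates share Julian Day Number 2644045; in the Gregorian calendar that is 18 January 2527 CE.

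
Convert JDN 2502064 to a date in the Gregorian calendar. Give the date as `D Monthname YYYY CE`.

Counting from JDN 2299161 = 15 Oct 1582 gives an offset of 202903 days.

26 April 2138 CE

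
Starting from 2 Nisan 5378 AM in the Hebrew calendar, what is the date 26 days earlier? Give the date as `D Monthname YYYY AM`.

5 Adar 5378 AM

The starting date is JDN 2312109; 2312109 − 26 = 2312083.
JDN 2312083 corresponds to 5 Adar 5378 AM.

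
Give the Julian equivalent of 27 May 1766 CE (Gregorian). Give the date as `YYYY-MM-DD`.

The Julian–Gregorian offset here is 11 days (Julian trailing).
27 May 1766 Gregorian − 11 days → 16 May 1766 Julian.

1766-05-16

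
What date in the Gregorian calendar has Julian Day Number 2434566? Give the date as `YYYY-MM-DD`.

Counting from JDN 2299161 = 15 Oct 1582 gives an offset of 135405 days.

1953-07-07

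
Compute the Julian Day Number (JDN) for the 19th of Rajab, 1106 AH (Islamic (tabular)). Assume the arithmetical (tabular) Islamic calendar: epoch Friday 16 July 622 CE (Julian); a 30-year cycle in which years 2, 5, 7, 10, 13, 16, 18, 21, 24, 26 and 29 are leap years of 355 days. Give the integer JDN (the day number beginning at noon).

2340210

In the Gregorian calendar the same day is 5 March 1695.
JDN 2451545 is 1 January 2000 CE (Gregorian); the target day is −111335 days from there, so JDN = 2340210.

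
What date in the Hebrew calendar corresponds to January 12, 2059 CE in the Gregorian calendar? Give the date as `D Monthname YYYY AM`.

27 Tevet 5819 AM

Both dates share Julian Day Number 2473106; in the Hebrew calendar that is 27 Tevet 5819 AM.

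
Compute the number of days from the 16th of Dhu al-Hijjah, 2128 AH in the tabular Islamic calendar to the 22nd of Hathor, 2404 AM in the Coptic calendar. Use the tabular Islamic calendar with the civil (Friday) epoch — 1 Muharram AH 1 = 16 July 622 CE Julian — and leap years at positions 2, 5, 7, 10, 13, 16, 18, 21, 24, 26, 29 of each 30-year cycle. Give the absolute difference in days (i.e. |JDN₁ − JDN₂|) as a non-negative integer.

289

First date → JDN 2702518; second date → JDN 2702807.
The interval is |2702518 − 2702807| = 289 days.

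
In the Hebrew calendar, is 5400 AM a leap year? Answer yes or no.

Hebrew year 5400 is year 4 of its 19-year Metonic cycle; leap years are at positions 3, 6, 8, 11, 14, 17, 19, so it is a common year (12 months).

no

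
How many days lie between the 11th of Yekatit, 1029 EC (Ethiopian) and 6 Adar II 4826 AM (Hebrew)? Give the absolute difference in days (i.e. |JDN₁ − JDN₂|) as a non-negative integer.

10621

First date → JDN 2099858; second date → JDN 2110479.
The interval is |2099858 − 2110479| = 10621 days.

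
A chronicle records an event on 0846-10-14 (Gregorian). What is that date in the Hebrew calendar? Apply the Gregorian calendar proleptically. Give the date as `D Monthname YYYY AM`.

16 Tishrei 4607 AM

Julian Day Number of the source date = 2030342.
Converting JDN 2030342 to the Hebrew calendar gives 16 Tishrei 4607 AM.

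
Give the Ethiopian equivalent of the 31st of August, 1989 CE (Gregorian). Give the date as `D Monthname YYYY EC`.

25 Nehase 1981 EC

Julian Day Number of the source date = 2447770.
Converting JDN 2447770 to the Ethiopian calendar gives 25 Nehase 1981 EC.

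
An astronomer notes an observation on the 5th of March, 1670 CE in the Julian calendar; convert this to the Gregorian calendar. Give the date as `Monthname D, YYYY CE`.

At this point the Julian calendar is 10 days behind the Gregorian.
5 March 1670 Julian + 10 days → 15 March 1670 Gregorian.

March 15, 1670 CE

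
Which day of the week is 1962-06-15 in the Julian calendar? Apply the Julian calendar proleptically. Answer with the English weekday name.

Thursday

In the Gregorian calendar this is 28 June 1962 (JDN 2437844).
JDN 2437844 mod 7 = 3, and JDN 0 was a Monday, so this is a Thursday.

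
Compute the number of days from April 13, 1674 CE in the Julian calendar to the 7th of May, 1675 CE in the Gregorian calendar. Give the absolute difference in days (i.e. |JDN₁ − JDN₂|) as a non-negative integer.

379

JDN of the first date = 2332589.
JDN of the second date = 2332968.
|2332968 − 2332589| = 379.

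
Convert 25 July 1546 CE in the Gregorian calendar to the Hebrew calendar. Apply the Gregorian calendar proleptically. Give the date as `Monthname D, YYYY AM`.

Av 16, 5306 AM

Both dates share Julian Day Number 2285930; in the Hebrew calendar that is 16 Av 5306 AM.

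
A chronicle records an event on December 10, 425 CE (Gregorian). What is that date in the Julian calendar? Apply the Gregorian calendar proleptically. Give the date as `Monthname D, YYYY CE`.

December 9, 425 CE

For dates in this range the Gregorian date is 1 day ahead of the Julian.
10 December 425 Gregorian − 1 day → 9 December 425 Julian.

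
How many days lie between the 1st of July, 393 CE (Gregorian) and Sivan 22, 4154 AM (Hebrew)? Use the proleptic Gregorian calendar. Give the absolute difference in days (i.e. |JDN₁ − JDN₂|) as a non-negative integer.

342

First date → JDN 1864782; second date → JDN 1865124.
The interval is |1864782 − 1865124| = 342 days.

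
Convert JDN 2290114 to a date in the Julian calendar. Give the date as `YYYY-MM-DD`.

1557-12-28

The proleptic Gregorian equivalent of JDN 2290114 is 7 January 1558.
In the Julian calendar that day is 1557-12-28.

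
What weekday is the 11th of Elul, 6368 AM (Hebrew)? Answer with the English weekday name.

Equivalently 14 September 2608 Gregorian, JDN 2673869.
JDN 2673869 mod 7 = 2, and JDN 0 was a Monday, so this is a Wednesday.

Wednesday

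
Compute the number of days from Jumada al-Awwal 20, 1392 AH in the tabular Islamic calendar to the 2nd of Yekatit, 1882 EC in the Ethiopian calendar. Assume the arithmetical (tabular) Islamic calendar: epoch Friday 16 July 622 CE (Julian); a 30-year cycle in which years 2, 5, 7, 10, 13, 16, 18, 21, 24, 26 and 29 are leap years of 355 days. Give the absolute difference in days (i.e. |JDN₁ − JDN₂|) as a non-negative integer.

First date → JDN 2441501; second date → JDN 2411407.
The interval is |2441501 − 2411407| = 30094 days.

30094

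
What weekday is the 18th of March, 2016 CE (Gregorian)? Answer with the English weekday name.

Friday

JDN 2457466 mod 7 = 4, and JDN 0 was a Monday, so this is a Friday.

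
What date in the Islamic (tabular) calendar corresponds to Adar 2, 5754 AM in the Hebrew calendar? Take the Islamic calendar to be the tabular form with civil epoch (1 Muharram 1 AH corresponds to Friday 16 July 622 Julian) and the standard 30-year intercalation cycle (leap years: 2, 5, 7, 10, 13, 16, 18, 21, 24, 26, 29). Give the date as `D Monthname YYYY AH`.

2 Ramadan 1414 AH

Both dates share Julian Day Number 2449397; in the tabular Islamic calendar that is 2 Ramadan 1414 AH.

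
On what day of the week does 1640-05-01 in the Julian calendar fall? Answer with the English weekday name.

Friday

Equivalently 11 May 1640 Gregorian, JDN 2320189.
JDN 2320189 mod 7 = 4, and JDN 0 was a Monday, so this is a Friday.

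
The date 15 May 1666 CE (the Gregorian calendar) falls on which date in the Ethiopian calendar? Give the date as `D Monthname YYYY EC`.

10 Ginbot 1658 EC

Julian Day Number of the source date = 2329689.
Converting JDN 2329689 to the Ethiopian calendar gives 10 Ginbot 1658 EC.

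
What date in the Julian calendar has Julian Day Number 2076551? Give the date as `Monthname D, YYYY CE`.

The proleptic Gregorian equivalent of JDN 2076551 is 20 April 973.
In the Julian calendar that day is April 15, 973 CE.

April 15, 973 CE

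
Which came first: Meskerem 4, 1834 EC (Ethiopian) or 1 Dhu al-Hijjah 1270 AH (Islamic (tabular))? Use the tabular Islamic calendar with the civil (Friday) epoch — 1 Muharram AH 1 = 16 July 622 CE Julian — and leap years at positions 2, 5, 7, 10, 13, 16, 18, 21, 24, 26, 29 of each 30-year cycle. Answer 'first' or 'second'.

first

Converting both to JDN: 2393727 vs 2398456; the smaller is the first.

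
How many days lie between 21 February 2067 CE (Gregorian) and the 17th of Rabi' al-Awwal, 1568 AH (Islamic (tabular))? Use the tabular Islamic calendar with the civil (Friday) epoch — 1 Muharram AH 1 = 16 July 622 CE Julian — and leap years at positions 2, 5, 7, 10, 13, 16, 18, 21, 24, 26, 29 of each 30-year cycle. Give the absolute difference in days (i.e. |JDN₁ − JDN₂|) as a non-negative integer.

JDN of the first date = 2476068.
JDN of the second date = 2503808.
|2503808 − 2476068| = 27740.

27740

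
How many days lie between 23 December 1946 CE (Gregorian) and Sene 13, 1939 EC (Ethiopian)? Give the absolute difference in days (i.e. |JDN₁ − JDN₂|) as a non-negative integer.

JDN of the first date = 2432178.
JDN of the second date = 2432357.
|2432357 − 2432178| = 179.

179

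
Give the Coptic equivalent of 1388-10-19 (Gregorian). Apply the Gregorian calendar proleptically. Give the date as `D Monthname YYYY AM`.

Julian Day Number of the source date = 2228309.
Converting JDN 2228309 to the Coptic calendar gives 14 Paopi 1105 AM.

14 Paopi 1105 AM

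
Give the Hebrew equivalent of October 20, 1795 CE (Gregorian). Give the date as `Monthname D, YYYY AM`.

Both dates share Julian Day Number 2376963; in the Hebrew calendar that is 7 Cheshvan 5556 AM.

Cheshvan 7, 5556 AM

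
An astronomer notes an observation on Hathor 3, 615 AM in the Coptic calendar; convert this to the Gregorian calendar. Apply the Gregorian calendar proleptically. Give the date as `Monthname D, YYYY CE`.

November 3, 898 CE

Julian Day Number of the source date = 2049355.
Converting JDN 2049355 to the Gregorian calendar gives 3 November 898 CE.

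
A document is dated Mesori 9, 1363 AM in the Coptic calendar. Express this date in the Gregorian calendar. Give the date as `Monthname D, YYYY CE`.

Julian Day Number of the source date = 2322838.
Converting JDN 2322838 to the Gregorian calendar gives 12 August 1647 CE.

August 12, 1647 CE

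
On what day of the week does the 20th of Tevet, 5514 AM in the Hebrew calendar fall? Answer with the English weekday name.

Monday

This is JDN 2361709 (14 January 1754 Gregorian).
2361709 ≡ 0 (mod 7); counting from Monday = 0 gives Monday.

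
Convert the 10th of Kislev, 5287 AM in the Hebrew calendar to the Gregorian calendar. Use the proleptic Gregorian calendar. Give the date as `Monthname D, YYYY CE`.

Julian Day Number of the source date = 2278748.
Converting JDN 2278748 to the Gregorian calendar gives 25 November 1526 CE.

November 25, 1526 CE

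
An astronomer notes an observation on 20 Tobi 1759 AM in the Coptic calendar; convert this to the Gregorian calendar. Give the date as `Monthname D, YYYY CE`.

Julian Day Number of the source date = 2467278.
Converting JDN 2467278 to the Gregorian calendar gives 28 January 2043 CE.

January 28, 2043 CE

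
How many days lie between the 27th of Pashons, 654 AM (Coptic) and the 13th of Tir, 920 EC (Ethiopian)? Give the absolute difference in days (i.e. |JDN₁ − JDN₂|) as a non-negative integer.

JDN of the first date = 2063804.
JDN of the second date = 2060018.
|2060018 − 2063804| = 3786.

3786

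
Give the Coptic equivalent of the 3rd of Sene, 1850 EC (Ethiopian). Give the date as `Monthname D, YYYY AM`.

The source date corresponds to 9 June 1858 in the Gregorian calendar (JDN 2399840).
That day falls on 3 Paoni 1574 AM in the Coptic calendar.

Paoni 3, 1574 AM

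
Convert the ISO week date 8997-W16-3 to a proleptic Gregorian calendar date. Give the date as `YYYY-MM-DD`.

8997-04-19

ISO week 1 of 8997 is the week containing the first Thursday of 8997.
Week 16, day 3 (Wednesday) lands on 8997-04-19.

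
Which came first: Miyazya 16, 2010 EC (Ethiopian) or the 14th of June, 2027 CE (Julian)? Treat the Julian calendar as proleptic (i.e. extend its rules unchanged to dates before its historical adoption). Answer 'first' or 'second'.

first

First date → JDN 2458233; second date → JDN 2461584.
JDN 2458233 < JDN 2461584, so the first date is earlier.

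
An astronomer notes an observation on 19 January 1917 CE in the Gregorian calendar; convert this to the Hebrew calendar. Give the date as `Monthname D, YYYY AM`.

Tevet 25, 5677 AM

Julian Day Number of the source date = 2421248.
Converting JDN 2421248 to the Hebrew calendar gives 25 Tevet 5677 AM.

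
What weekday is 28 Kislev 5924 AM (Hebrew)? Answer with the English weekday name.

In the Gregorian calendar this is 24 December 2163 (JDN 2511437).
Since JDN mod 7 = 5 (0 = Monday), the day is Saturday.

Saturday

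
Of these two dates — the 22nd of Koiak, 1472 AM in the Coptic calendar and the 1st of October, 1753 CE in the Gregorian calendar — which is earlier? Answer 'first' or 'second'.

First date → JDN 2362424; second date → JDN 2361604.
JDN 2361604 < JDN 2362424, so the second date is earlier.

second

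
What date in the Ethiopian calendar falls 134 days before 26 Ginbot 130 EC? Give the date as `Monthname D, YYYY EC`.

Tir 12, 130 EC

The starting date is JDN 1771603; 1771603 − 134 = 1771469.
JDN 1771469 corresponds to Tir 12, 130 EC.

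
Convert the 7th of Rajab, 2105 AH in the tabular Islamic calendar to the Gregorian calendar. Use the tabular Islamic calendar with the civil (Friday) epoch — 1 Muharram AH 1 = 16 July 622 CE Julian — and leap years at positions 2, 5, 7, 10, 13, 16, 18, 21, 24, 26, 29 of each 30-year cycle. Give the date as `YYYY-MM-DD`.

2664-05-24

Both dates share Julian Day Number 2694210; in the Gregorian calendar that is 24 May 2664 CE.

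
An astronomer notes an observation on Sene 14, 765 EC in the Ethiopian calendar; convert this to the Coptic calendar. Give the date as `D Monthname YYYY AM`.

Both dates share Julian Day Number 2003555; in the Coptic calendar that is 14 Paoni 489 AM.

14 Paoni 489 AM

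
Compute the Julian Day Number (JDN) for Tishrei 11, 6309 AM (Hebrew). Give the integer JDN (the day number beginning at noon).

2651986

Equivalently 15 October 2548 (Gregorian).
JDN 2451545 is 1 January 2000 CE (Gregorian); the target day is +200441 days from there, so JDN = 2651986.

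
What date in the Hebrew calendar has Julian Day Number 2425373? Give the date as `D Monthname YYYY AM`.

JDN 2425373 is 6 May 1928 in the Gregorian calendar.
In the Hebrew calendar that day is 16 Iyar 5688 AM.

16 Iyar 5688 AM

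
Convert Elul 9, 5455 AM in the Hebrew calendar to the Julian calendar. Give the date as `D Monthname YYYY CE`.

10 August 1695 CE

The source date corresponds to 20 August 1695 in the Gregorian calendar (JDN 2340378).
That day falls on 10 August 1695 CE in the Julian calendar.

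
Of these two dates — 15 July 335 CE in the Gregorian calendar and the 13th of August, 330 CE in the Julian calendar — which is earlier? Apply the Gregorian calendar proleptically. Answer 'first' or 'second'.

The two dates have Julian Day Numbers 1843611 and 1841815 respectively.
Since 1841815 < 1843611, the second date comes first.

second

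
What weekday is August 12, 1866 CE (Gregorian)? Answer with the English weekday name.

Sunday

Since JDN mod 7 = 6 (0 = Monday), the day is Sunday.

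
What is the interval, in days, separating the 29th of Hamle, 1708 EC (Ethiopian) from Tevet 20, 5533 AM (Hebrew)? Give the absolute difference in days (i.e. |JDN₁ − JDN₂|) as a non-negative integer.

JDN of the first date = 2348031.
JDN of the second date = 2368650.
|2368650 − 2348031| = 20619.

20619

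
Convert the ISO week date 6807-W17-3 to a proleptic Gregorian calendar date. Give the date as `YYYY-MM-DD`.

ISO week 1 of 6807 is the week containing the first Thursday of 6807.
Week 17, day 3 (Wednesday) lands on 6807-04-25.

6807-04-25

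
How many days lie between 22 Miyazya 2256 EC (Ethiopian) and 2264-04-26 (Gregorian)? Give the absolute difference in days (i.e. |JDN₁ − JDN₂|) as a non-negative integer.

6

JDN of the first date = 2548091.
JDN of the second date = 2548085.
|2548085 − 2548091| = 6.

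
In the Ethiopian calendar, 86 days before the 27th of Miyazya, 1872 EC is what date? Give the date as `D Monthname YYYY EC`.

JDN of the 27th of Miyazya, 1872 EC = 2407840.
2407840 − 86 = 2407754.
JDN 2407754 in the Ethiopian calendar is 1 Yekatit 1872 EC.

1 Yekatit 1872 EC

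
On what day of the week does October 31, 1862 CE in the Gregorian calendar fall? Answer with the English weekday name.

Friday

JDN 2401445 mod 7 = 4, and JDN 0 was a Monday, so this is a Friday.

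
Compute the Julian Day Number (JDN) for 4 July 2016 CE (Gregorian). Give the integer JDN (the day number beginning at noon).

2457574

JDN 2400001 is 17 November 1858 CE (Gregorian), MJD 0; the target day is +57573 days from there, so JDN = 2457574.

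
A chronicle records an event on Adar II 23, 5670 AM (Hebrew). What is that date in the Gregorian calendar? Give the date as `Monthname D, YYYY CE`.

April 3, 1910 CE

Both dates share Julian Day Number 2418765; in the Gregorian calendar that is 3 April 1910 CE.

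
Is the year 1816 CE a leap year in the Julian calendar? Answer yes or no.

1816 mod 4 = 0, so it is a leap year in the Julian calendar.

yes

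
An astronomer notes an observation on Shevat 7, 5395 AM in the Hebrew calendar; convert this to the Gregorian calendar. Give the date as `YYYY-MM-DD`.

1635-01-26

Both dates share Julian Day Number 2318257; in the Gregorian calendar that is 26 January 1635 CE.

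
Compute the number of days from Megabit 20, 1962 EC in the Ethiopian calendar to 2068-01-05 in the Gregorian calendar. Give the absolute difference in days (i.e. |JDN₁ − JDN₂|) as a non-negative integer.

JDN of the first date = 2440675.
JDN of the second date = 2476386.
|2476386 − 2440675| = 35711.

35711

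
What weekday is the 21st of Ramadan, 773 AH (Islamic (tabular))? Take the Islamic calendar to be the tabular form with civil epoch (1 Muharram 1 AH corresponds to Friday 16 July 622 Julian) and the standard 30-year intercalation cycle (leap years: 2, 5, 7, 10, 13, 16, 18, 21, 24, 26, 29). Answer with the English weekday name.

Saturday

Equivalently 4 April 1372 Gregorian, JDN 2222267.
Since JDN mod 7 = 5 (0 = Monday), the day is Saturday.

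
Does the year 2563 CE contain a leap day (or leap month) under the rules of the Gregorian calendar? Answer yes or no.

2563 is not divisible by 4, so it is a common year.

no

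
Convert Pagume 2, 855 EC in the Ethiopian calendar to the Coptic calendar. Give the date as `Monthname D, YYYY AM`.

Pi Kogi Enavot 2, 579 AM

Both dates share Julian Day Number 2036505; in the Coptic calendar that is 2 Pi Kogi Enavot 579 AM.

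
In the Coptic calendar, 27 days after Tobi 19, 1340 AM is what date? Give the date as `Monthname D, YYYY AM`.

Meshir 16, 1340 AM

Counting 27 days forward from JDN 2314238 reaches JDN 2314265, which is Meshir 16, 1340 AM.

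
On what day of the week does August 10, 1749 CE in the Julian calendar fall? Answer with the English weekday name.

In the Gregorian calendar this is 21 August 1749 (JDN 2360102).
2360102 ≡ 3 (mod 7); counting from Monday = 0 gives Thursday.

Thursday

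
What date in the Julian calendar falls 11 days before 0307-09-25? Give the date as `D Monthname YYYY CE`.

14 September 307 CE

JDN of 0307-09-25 = 1833457.
1833457 − 11 = 1833446.
JDN 1833446 in the Julian calendar is 14 September 307 CE.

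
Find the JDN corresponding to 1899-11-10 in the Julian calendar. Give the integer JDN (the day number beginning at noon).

In the Gregorian calendar the same day is 22 November 1899.
JDN 2299161 is 15 October 1582 CE (Gregorian); the target day is +115820 days from there, so JDN = 2414981.

2414981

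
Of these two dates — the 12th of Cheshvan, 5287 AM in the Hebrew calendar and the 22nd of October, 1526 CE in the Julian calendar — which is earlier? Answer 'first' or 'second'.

first

The two dates have Julian Day Numbers 2278721 and 2278724 respectively.
Since 2278721 < 2278724, the first date comes first.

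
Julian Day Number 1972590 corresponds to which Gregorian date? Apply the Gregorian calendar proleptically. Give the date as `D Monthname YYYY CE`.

31 August 688 CE

JDN 2451545 is 1 Jan 2000; 1972590 is −478955 days from there.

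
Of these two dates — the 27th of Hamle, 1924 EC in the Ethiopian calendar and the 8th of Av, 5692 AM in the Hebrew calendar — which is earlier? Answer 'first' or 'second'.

The two dates have Julian Day Numbers 2426923 and 2426930 respectively.
Since 2426923 < 2426930, the first date comes first.

first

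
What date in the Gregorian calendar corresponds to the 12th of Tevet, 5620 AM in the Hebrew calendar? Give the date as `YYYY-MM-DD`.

Both dates share Julian Day Number 2400417; in the Gregorian calendar that is 7 January 1860 CE.

1860-01-07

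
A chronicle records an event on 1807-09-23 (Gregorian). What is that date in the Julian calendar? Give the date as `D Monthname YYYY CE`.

11 September 1807 CE

At this point the Julian calendar is 12 days behind the Gregorian.
23 September 1807 Gregorian − 12 days → 11 September 1807 Julian.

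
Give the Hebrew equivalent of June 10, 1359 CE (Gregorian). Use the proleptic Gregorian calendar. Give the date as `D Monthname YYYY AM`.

Both dates share Julian Day Number 2217585; in the Hebrew calendar that is 6 Sivan 5119 AM.

6 Sivan 5119 AM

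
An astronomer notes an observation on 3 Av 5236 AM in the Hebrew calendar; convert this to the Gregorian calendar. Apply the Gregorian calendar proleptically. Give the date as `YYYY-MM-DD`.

Julian Day Number of the source date = 2260372.
Converting JDN 2260372 to the Gregorian calendar gives 2 August 1476 CE.

1476-08-02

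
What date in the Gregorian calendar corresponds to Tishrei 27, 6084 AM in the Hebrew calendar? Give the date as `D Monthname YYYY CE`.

Both dates share Julian Day Number 2569817; in the Gregorian calendar that is 27 October 2323 CE.

27 October 2323 CE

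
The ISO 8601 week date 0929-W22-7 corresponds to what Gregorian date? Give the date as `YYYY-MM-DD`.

0929-06-05

ISO week 1 of 929 is the week containing the first Thursday of 929.
Week 22, day 7 (Sunday) lands on 0929-06-05.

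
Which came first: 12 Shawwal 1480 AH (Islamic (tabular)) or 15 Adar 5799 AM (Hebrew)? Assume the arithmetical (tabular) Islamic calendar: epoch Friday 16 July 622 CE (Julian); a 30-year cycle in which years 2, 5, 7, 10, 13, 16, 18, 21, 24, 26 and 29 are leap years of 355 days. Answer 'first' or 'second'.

second

The two dates have Julian Day Numbers 2472825 and 2465859 respectively.
Since 2465859 < 2472825, the second date comes first.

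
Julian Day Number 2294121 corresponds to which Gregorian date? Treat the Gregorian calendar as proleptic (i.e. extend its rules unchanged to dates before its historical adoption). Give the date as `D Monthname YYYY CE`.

JDN 2451545 is 1 Jan 2000; 2294121 is −157424 days from there.

27 December 1568 CE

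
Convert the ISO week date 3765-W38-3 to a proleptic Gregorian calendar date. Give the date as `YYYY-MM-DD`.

3765-09-18

ISO week 1 of 3765 is the week containing the first Thursday of 3765.
Week 38, day 3 (Wednesday) lands on 3765-09-18.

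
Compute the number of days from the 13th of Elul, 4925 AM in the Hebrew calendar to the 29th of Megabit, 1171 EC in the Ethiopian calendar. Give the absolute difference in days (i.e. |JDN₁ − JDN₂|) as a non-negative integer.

4962

First date → JDN 2146809; second date → JDN 2151771.
The interval is |2146809 − 2151771| = 4962 days.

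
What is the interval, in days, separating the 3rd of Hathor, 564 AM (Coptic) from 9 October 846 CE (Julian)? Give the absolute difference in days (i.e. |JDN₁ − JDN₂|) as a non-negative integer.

First date → JDN 2030728; second date → JDN 2030341.
The interval is |2030728 − 2030341| = 387 days.

387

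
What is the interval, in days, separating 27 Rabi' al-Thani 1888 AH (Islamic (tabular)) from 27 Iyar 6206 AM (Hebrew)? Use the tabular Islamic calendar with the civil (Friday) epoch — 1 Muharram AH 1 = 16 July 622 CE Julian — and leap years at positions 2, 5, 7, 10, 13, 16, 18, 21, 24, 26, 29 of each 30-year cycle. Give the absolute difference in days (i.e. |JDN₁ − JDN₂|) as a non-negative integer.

2658

JDN of the first date = 2617245.
JDN of the second date = 2614587.
|2614587 − 2617245| = 2658.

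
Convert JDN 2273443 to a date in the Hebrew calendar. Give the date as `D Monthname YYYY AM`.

JDN 2273443 is 17 May 1512 in the proleptic Gregorian calendar.
In the Hebrew calendar that day is 21 Iyar 5272 AM.

21 Iyar 5272 AM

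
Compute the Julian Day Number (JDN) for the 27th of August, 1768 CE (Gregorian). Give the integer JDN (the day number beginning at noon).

JDN 2299161 is 15 October 1582 CE (Gregorian); the target day is +67887 days from there, so JDN = 2367048.

2367048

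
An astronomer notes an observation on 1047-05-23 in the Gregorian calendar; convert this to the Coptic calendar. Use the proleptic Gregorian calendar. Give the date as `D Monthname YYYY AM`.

22 Pashons 763 AM

Both dates share Julian Day Number 2103611; in the Coptic calendar that is 22 Pashons 763 AM.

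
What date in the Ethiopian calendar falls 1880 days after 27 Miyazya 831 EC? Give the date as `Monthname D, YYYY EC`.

Counting 1880 days forward from JDN 2027614 reaches JDN 2029494, which is Sene 20, 836 EC.

Sene 20, 836 EC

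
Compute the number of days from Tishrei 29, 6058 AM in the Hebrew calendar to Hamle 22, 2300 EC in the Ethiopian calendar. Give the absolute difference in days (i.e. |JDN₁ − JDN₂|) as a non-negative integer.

First date → JDN 2560311; second date → JDN 2564252.
The interval is |2560311 − 2564252| = 3941 days.

3941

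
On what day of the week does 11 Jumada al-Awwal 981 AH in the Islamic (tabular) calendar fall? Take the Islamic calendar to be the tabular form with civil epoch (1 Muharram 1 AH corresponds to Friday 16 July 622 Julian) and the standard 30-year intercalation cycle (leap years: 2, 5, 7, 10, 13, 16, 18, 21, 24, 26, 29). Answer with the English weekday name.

Tuesday

In the proleptic Gregorian calendar this is 18 September 1573 (JDN 2295847).
2295847 ≡ 1 (mod 7); counting from Monday = 0 gives Tuesday.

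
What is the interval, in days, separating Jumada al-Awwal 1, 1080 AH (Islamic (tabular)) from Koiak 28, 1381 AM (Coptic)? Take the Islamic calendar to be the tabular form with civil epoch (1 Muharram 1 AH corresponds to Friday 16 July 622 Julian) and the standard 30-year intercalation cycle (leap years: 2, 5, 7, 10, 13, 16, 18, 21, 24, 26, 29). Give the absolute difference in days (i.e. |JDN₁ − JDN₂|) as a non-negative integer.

First date → JDN 2330920; second date → JDN 2329192.
The interval is |2330920 − 2329192| = 1728 days.

1728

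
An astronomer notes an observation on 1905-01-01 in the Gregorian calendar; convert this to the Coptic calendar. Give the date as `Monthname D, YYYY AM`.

Both dates share Julian Day Number 2416847; in the Coptic calendar that is 23 Koiak 1621 AM.

Koiak 23, 1621 AM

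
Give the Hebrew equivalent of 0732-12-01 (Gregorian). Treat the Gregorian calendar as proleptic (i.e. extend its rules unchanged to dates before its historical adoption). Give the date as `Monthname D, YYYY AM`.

Both dates share Julian Day Number 1988752; in the Hebrew calendar that is 5 Kislev 4493 AM.

Kislev 5, 4493 AM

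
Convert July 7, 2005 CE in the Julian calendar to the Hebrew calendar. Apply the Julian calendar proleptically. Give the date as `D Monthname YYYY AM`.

13 Tammuz 5765 AM

Both dates share Julian Day Number 2453572; in the Hebrew calendar that is 13 Tammuz 5765 AM.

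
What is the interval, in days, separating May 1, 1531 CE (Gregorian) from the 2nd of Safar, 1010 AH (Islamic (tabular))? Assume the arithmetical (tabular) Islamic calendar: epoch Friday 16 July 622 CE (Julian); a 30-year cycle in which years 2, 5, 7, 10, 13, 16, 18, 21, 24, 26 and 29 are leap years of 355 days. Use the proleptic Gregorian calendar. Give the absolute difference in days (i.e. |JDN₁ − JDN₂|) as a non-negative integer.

First date → JDN 2280366; second date → JDN 2306027.
The interval is |2280366 − 2306027| = 25661 days.

25661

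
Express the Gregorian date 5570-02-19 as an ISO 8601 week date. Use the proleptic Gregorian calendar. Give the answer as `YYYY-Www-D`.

The weekday is Thursday (ISO weekday 4).
That Thursday belongs to ISO week 8 of ISO year 5570.

5570-W08-4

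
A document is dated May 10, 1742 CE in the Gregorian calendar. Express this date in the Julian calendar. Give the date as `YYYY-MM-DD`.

The Julian–Gregorian offset here is 11 days (Julian trailing).
10 May 1742 Gregorian − 11 days → 29 April 1742 Julian.

1742-04-29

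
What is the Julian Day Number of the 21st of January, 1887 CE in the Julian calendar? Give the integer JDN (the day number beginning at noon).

2410305

In the Gregorian calendar the same day is 2 February 1887.
JDN 2299161 is 15 October 1582 CE (Gregorian); the target day is +111144 days from there, so JDN = 2410305.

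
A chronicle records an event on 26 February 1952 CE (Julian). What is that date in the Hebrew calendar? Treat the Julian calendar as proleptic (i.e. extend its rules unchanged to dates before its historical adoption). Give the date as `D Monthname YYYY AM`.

13 Adar 5712 AM

Both dates share Julian Day Number 2434082; in the Hebrew calendar that is 13 Adar 5712 AM.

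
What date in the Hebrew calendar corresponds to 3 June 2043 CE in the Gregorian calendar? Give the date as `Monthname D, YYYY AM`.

Iyar 24, 5803 AM

Both dates share Julian Day Number 2467404; in the Hebrew calendar that is 24 Iyar 5803 AM.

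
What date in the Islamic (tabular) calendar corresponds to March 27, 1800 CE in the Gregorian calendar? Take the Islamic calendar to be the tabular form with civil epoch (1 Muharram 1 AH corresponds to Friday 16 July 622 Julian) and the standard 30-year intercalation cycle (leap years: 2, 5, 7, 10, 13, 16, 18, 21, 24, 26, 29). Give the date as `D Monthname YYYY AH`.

Julian Day Number of the source date = 2378582.
Converting JDN 2378582 to the tabular Islamic calendar gives 1 Dhu al-Qa'dah 1214 AH.

1 Dhu al-Qa'dah 1214 AH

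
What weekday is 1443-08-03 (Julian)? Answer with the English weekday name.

Saturday

In the proleptic Gregorian calendar this is 12 August 1443 (JDN 2248328).
Since JDN mod 7 = 5 (0 = Monday), the day is Saturday.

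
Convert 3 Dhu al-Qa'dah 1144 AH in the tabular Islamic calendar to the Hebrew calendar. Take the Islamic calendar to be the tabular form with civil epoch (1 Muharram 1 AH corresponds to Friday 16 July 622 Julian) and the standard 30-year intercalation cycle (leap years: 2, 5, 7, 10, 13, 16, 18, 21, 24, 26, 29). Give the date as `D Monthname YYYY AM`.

Julian Day Number of the source date = 2353778.
Converting JDN 2353778 to the Hebrew calendar gives 3 Iyar 5492 AM.

3 Iyar 5492 AM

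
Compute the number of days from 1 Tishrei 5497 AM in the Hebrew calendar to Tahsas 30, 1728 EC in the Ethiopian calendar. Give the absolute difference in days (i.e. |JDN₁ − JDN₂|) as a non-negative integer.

243

JDN of the first date = 2355370.
JDN of the second date = 2355127.
|2355127 − 2355370| = 243.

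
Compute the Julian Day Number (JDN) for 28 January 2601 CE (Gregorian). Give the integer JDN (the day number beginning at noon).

JDN 2400001 is 17 November 1858 CE (Gregorian), MJD 0; the target day is +271082 days from there, so JDN = 2671083.

2671083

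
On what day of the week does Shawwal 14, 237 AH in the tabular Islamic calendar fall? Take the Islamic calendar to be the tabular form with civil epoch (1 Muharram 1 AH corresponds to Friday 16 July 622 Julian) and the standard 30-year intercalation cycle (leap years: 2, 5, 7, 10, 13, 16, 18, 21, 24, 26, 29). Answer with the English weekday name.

Saturday

This is JDN 2032350 (13 April 852 Gregorian).
2032350 ≡ 5 (mod 7); counting from Monday = 0 gives Saturday.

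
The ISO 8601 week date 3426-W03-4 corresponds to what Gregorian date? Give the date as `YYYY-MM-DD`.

ISO week 1 of 3426 is the week containing the first Thursday of 3426.
Week 3, day 4 (Thursday) lands on 3426-01-19.

3426-01-19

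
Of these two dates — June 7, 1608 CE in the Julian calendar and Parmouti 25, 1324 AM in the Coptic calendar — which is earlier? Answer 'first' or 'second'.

Converting both to JDN: 2308538 vs 2308490; the smaller is the second.

second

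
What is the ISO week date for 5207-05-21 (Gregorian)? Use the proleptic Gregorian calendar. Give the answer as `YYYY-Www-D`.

The weekday is Monday (ISO weekday 1).
That Monday belongs to ISO week 21 of ISO year 5207.

5207-W21-1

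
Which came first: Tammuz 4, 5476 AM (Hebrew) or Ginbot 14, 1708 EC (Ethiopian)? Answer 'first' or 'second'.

The two dates have Julian Day Numbers 2347991 and 2347956 respectively.
Since 2347956 < 2347991, the second date comes first.

second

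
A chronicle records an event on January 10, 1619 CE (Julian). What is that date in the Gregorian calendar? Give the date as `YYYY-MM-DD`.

The Julian–Gregorian offset here is 10 days (Julian trailing).
10 January 1619 Julian + 10 days → 20 January 1619 Gregorian.

1619-01-20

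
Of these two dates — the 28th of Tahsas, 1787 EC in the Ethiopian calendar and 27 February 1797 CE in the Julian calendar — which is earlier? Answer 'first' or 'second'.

Converting both to JDN: 2376674 vs 2377470; the smaller is the first.

first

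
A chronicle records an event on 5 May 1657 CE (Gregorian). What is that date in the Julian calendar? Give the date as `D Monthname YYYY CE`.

25 April 1657 CE

At this point the Julian calendar is 10 days behind the Gregorian.
5 May 1657 Gregorian − 10 days → 25 April 1657 Julian.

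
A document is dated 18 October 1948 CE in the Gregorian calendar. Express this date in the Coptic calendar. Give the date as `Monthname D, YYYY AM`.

Paopi 8, 1665 AM

Julian Day Number of the source date = 2432843.
Converting JDN 2432843 to the Coptic calendar gives 8 Paopi 1665 AM.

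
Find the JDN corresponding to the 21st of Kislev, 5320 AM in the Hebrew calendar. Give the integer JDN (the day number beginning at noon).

2290807

Equivalently 1 December 1559 (proleptic Gregorian).
JDN 2451545 is 1 January 2000 CE (Gregorian); the target day is −160738 days from there, so JDN = 2290807.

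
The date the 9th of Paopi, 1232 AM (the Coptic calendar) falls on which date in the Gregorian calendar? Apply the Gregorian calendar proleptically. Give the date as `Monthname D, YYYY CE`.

Both dates share Julian Day Number 2274691; in the Gregorian calendar that is 17 October 1515 CE.

October 17, 1515 CE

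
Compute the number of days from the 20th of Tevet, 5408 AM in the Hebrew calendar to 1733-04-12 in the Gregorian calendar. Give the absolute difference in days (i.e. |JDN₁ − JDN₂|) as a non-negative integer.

JDN of the first date = 2322994.
JDN of the second date = 2354127.
|2354127 − 2322994| = 31133.

31133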